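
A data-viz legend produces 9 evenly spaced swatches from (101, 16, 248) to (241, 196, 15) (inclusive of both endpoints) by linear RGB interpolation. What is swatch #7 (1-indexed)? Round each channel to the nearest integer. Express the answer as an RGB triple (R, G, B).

(206, 151, 73)

With 9 swatches and endpoints inclusive, swatch 7 sits at t = (7 − 1)/(9 − 1) = 6/8 ≈ 0.75.
R = 101 + 0.75 × (241 − 101) = 206 → 206
G = 16 + 0.75 × (196 − 16) = 151 → 151
B = 248 + 0.75 × (15 − 248) = 73.25 → 73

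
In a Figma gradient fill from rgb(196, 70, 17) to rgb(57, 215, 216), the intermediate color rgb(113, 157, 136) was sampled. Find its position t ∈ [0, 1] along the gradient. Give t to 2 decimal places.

0.60

Invert the lerp on the B channel (largest span, 199): t = (136 − 17) / (216 − 17) = 119/199 = 0.59799.
Check on R: (113 − 196)/(57 − 196) = 0.5971 ✓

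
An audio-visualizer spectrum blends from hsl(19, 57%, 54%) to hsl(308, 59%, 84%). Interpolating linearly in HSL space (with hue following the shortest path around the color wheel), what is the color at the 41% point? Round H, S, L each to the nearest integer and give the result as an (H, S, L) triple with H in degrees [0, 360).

Hue: 308 − 19 = 289°, but |289| > 180 so the shorter arc goes the other way: Δh = 289 − 360 = -71°.
H = 19 + 0.41 × (-71) = -10.11 → -10 → -10 mod 360 = 350°
S = 57 + 0.41 × (59 − 57) = 57.82 → 58%
L = 54 + 0.41 × (84 − 54) = 66.3 → 66%

(350, 58, 66)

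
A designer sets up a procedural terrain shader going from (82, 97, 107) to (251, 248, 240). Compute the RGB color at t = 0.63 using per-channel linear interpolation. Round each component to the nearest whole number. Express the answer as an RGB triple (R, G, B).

R = 82 + 0.63 × (251 − 82) = 82 + 0.63 × 169 = 188.47 → 188
G = 97 + 0.63 × (248 − 97) = 97 + 0.63 × 151 = 192.13 → 192
B = 107 + 0.63 × (240 − 107) = 107 + 0.63 × 133 = 190.79 → 191

(188, 192, 191)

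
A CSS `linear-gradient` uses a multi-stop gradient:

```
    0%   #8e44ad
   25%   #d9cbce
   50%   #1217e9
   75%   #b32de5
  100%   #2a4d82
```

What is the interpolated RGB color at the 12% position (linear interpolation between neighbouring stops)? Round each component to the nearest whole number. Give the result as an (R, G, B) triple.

(178, 133, 189)

12% lies between the 0% and 25% stops, so the local fraction is t = (12 − 0)/(25 − 0) = 12/25 ≈ 0.48.
#8e44ad → (142, 68, 173); #d9cbce → (217, 203, 206).
R = 142 + 0.48 × (217 − 142) = 178 → 178
G = 68 + 0.48 × (203 − 68) = 132.8 → 133
B = 173 + 0.48 × (206 − 173) = 188.84 → 189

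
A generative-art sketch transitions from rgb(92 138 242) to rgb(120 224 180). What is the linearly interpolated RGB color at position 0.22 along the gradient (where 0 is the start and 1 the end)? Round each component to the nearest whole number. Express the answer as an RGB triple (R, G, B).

(98, 157, 228)

R = 92 + 0.22 × (120 − 92) = 92 + 0.22 × 28 = 98.16 → 98
G = 138 + 0.22 × (224 − 138) = 138 + 0.22 × 86 = 156.92 → 157
B = 242 + 0.22 × (180 − 242) = 242 + 0.22 × -62 = 228.36 → 228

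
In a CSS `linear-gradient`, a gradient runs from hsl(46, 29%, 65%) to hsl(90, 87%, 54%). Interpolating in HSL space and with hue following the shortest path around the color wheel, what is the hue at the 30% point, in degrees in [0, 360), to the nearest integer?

Hue arc: Δh = 90 − 46 = 44° (|Δh| ≤ 180, already the shorter path).
H = 46 + 0.3 × (44) = 59.2 → 59°

59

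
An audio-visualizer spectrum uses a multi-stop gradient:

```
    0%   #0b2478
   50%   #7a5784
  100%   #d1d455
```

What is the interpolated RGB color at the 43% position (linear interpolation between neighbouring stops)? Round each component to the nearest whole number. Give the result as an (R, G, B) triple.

(106, 80, 130)

43% lies between the 0% and 50% stops, so the local fraction is t = (43 − 0)/(50 − 0) = 43/50 ≈ 0.86.
#0b2478 → (11, 36, 120); #7a5784 → (122, 87, 132).
R = 11 + 0.86 × (122 − 11) = 106.46 → 106
G = 36 + 0.86 × (87 − 36) = 79.86 → 80
B = 120 + 0.86 × (132 − 120) = 130.32 → 130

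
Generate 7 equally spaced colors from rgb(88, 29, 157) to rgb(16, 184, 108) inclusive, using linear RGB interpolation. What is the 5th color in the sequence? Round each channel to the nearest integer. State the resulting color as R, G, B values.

(40, 132, 124)

With 7 swatches and endpoints inclusive, swatch 5 sits at t = (5 − 1)/(7 − 1) = 4/6 ≈ 0.6667.
R = 88 + 0.6667 × (16 − 88) = 39.998 → 40
G = 29 + 0.6667 × (184 − 29) = 132.339 → 132
B = 157 + 0.6667 × (108 − 157) = 124.332 → 124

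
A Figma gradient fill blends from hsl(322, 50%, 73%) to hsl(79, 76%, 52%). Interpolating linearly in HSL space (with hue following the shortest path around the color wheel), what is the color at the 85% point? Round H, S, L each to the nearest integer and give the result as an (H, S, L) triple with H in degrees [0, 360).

(61, 72, 55)

Hue: 79 − 322 = -243°, but |-243| > 180 so the shorter arc goes the other way: Δh = -243 + 360 = 117°.
H = 322 + 0.85 × (117) = 421.45 → 421 → 421 mod 360 = 61°
S = 50 + 0.85 × (76 − 50) = 72.1 → 72%
L = 73 + 0.85 × (52 − 73) = 55.15 → 55%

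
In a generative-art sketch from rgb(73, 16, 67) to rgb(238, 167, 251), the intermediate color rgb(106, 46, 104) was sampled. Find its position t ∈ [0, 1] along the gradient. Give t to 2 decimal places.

Invert the lerp on the B channel (largest span, 184): t = (104 − 67) / (251 − 67) = 37/184 = 0.20109.
Check on R: (106 − 73)/(238 − 73) = 0.2 ✓

0.20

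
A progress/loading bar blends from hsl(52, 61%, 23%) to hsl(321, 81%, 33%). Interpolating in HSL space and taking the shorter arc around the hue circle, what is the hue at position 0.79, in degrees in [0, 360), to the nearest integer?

340

Hue: 321 − 52 = 269°, but |269| > 180 so the shorter arc goes the other way: Δh = 269 − 360 = -91°.
H = 52 + 0.79 × (-91) = -19.89 → -20 → -20 mod 360 = 340°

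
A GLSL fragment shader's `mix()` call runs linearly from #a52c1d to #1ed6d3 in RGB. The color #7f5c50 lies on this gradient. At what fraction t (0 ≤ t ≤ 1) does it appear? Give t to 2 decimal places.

Invert the lerp on the B channel (largest span, 182): t = (80 − 29) / (211 − 29) = 51/182 = 0.28022.
Check on R: (127 − 165)/(30 − 165) = 0.2815 ✓

0.28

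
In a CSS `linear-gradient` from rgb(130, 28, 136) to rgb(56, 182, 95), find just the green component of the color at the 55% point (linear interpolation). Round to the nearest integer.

G = 28 + 0.55 × (182 − 28) = 112.7 → 113

113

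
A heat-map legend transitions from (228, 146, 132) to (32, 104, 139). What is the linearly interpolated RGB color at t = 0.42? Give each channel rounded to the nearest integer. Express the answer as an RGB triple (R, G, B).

R = 228 + 0.42 × (32 − 228) = 228 + 0.42 × -196 = 145.68 → 146
G = 146 + 0.42 × (104 − 146) = 146 + 0.42 × -42 = 128.36 → 128
B = 132 + 0.42 × (139 − 132) = 132 + 0.42 × 7 = 134.94 → 135

(146, 128, 135)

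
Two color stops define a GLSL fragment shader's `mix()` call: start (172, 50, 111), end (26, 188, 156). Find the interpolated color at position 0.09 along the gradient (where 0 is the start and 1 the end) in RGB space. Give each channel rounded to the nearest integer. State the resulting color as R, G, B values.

R = 172 + 0.09 × (26 − 172) = 172 + 0.09 × -146 = 158.86 → 159
G = 50 + 0.09 × (188 − 50) = 50 + 0.09 × 138 = 62.42 → 62
B = 111 + 0.09 × (156 − 111) = 111 + 0.09 × 45 = 115.05 → 115

(159, 62, 115)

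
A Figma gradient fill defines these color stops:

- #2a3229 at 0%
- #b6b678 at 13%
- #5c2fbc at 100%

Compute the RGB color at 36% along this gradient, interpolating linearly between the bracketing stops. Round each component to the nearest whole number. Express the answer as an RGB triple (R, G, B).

(158, 146, 138)

36% lies between the 13% and 100% stops, so the local fraction is t = (36 − 13)/(100 − 13) = 23/87 ≈ 0.2644.
#b6b678 → (182, 182, 120); #5c2fbc → (92, 47, 188).
R = 182 + 0.2644 × (92 − 182) = 158.204 → 158
G = 182 + 0.2644 × (47 − 182) = 146.306 → 146
B = 120 + 0.2644 × (188 − 120) = 137.979 → 138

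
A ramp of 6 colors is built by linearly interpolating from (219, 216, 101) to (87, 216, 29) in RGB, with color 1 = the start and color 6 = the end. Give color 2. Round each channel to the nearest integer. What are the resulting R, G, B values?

With 6 swatches and endpoints inclusive, swatch 2 sits at t = (2 − 1)/(6 − 1) = 1/5 ≈ 0.2.
R = 219 + 0.2 × (87 − 219) = 192.6 → 193
G = 216 + 0.2 × (216 − 216) = 216 → 216
B = 101 + 0.2 × (29 − 101) = 86.6 → 87

(193, 216, 87)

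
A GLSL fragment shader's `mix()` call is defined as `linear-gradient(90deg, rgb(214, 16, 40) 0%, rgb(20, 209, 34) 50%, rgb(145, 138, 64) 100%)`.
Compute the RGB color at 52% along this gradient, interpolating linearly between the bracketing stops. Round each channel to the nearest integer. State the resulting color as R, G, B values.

52% lies between the 50% and 100% stops, so the local fraction is t = (52 − 50)/(100 − 50) = 2/50 ≈ 0.04.
R = 20 + 0.04 × (145 − 20) = 25 → 25
G = 209 + 0.04 × (138 − 209) = 206.16 → 206
B = 34 + 0.04 × (64 − 34) = 35.2 → 35

(25, 206, 35)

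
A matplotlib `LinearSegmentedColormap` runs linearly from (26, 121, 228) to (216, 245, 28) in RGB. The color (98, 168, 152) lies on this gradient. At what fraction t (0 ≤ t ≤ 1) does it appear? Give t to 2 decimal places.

Invert the lerp on the B channel (largest span, 200): t = (152 − 228) / (28 − 228) = -76/-200 = 0.38.
Check on R: (98 − 26)/(216 − 26) = 0.3789 ✓

0.38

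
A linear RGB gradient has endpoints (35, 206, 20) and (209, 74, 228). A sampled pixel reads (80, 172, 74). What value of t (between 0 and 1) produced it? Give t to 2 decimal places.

0.26

Invert the lerp on the B channel (largest span, 208): t = (74 − 20) / (228 − 20) = 54/208 = 0.25962.
Check on R: (80 − 35)/(209 − 35) = 0.2586 ✓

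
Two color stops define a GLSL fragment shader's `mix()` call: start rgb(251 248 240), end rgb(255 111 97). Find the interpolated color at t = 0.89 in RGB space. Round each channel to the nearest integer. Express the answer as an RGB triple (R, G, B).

R = 251 + 0.89 × (255 − 251) = 251 + 0.89 × 4 = 254.56 → 255
G = 248 + 0.89 × (111 − 248) = 248 + 0.89 × -137 = 126.07 → 126
B = 240 + 0.89 × (97 − 240) = 240 + 0.89 × -143 = 112.73 → 113

(255, 126, 113)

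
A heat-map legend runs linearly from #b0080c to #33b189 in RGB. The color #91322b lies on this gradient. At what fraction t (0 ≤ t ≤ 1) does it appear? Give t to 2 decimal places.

0.25

Invert the lerp on the G channel (largest span, 169): t = (50 − 8) / (177 − 8) = 42/169 = 0.24852.
Check on R: (145 − 176)/(51 − 176) = 0.248 ✓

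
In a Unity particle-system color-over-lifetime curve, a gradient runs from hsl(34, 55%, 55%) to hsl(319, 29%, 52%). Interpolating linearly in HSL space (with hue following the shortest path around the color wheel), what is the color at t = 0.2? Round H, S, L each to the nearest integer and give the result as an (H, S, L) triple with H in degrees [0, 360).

Hue: 319 − 34 = 285°, but |285| > 180 so the shorter arc goes the other way: Δh = 285 − 360 = -75°.
H = 34 + 0.2 × (-75) = 19 → 19°
S = 55 + 0.2 × (29 − 55) = 49.8 → 50%
L = 55 + 0.2 × (52 − 55) = 54.4 → 54%

(19, 50, 54)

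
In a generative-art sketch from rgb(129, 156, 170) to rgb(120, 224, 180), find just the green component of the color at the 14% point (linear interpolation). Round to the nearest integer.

G = 156 + 0.14 × (224 − 156) = 165.52 → 166

166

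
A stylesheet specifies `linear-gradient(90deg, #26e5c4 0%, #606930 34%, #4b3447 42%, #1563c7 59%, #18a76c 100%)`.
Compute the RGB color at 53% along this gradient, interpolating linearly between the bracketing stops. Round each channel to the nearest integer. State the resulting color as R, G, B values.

53% lies between the 42% and 59% stops, so the local fraction is t = (53 − 42)/(59 − 42) = 11/17 ≈ 0.6471.
#4b3447 → (75, 52, 71); #1563c7 → (21, 99, 199).
R = 75 + 0.6471 × (21 − 75) = 40.057 → 40
G = 52 + 0.6471 × (99 − 52) = 82.414 → 82
B = 71 + 0.6471 × (199 − 71) = 153.829 → 154

(40, 82, 154)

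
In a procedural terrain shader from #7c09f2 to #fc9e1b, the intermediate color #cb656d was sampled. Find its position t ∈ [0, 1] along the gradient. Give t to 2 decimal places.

Invert the lerp on the B channel (largest span, 215): t = (109 − 242) / (27 − 242) = -133/-215 = 0.6186.
Check on R: (203 − 124)/(252 − 124) = 0.6172 ✓

0.62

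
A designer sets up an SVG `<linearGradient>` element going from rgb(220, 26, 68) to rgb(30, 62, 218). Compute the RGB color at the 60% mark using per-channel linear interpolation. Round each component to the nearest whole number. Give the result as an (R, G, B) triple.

(106, 48, 158)

60% corresponds to t = 0.6.
R = 220 + 0.6 × (30 − 220) = 220 + 0.6 × -190 = 106 → 106
G = 26 + 0.6 × (62 − 26) = 26 + 0.6 × 36 = 47.6 → 48
B = 68 + 0.6 × (218 − 68) = 68 + 0.6 × 150 = 158 → 158
So the blended color is (106, 48, 158), about #6a309e.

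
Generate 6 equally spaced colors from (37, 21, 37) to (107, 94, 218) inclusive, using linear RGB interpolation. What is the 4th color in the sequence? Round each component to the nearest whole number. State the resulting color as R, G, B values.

(79, 65, 146)

With 6 swatches and endpoints inclusive, swatch 4 sits at t = (4 − 1)/(6 − 1) = 3/5 ≈ 0.6.
R = 37 + 0.6 × (107 − 37) = 79 → 79
G = 21 + 0.6 × (94 − 21) = 64.8 → 65
B = 37 + 0.6 × (218 − 37) = 145.6 → 146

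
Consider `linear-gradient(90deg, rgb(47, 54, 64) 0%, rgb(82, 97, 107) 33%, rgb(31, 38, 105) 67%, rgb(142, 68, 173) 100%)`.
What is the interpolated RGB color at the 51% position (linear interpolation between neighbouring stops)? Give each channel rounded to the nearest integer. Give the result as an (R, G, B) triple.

51% lies between the 33% and 67% stops, so the local fraction is t = (51 − 33)/(67 − 33) = 18/34 ≈ 0.5294.
R = 82 + 0.5294 × (31 − 82) = 55.001 → 55
G = 97 + 0.5294 × (38 − 97) = 65.765 → 66
B = 107 + 0.5294 × (105 − 107) = 105.941 → 106

(55, 66, 106)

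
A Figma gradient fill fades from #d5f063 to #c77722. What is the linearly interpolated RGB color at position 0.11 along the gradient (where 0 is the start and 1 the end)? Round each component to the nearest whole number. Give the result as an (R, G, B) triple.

(211, 227, 92)

#d5f063 → (213, 240, 99); #c77722 → (199, 119, 34).
R = 213 + 0.11 × (199 − 213) = 213 + 0.11 × -14 = 211.46 → 211
G = 240 + 0.11 × (119 − 240) = 240 + 0.11 × -121 = 226.69 → 227
B = 99 + 0.11 × (34 − 99) = 99 + 0.11 × -65 = 91.85 → 92
So the blended color is (211, 227, 92), about #d3e35c.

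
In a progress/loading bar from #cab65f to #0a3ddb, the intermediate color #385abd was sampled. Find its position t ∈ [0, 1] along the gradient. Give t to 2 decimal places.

0.76

Invert the lerp on the R channel (largest span, 192): t = (56 − 202) / (10 − 202) = -146/-192 = 0.76042.
Check on G: (90 − 182)/(61 − 182) = 0.7603 ✓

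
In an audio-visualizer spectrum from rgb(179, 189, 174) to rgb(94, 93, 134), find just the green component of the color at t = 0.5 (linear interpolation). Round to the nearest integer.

G = 189 + 0.5 × (93 − 189) = 141 → 141

141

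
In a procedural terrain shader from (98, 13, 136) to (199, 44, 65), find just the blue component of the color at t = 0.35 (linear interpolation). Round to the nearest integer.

B = 136 + 0.35 × (65 − 136) = 111.15 → 111

111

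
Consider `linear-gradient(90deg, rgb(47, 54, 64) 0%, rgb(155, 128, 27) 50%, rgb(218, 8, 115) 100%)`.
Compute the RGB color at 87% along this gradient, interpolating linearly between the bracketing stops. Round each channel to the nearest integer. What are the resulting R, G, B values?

(202, 39, 92)

87% lies between the 50% and 100% stops, so the local fraction is t = (87 − 50)/(100 − 50) = 37/50 ≈ 0.74.
R = 155 + 0.74 × (218 − 155) = 201.62 → 202
G = 128 + 0.74 × (8 − 128) = 39.2 → 39
B = 27 + 0.74 × (115 − 27) = 92.12 → 92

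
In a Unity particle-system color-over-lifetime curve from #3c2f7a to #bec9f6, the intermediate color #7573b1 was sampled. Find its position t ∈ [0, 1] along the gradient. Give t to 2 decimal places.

Invert the lerp on the G channel (largest span, 154): t = (115 − 47) / (201 − 47) = 68/154 = 0.44156.
Check on R: (117 − 60)/(190 − 60) = 0.4385 ✓

0.44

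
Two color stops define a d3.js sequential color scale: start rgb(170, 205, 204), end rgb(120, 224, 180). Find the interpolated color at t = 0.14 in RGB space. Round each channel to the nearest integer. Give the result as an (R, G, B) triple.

(163, 208, 201)

R = 170 + 0.14 × (120 − 170) = 170 + 0.14 × -50 = 163 → 163
G = 205 + 0.14 × (224 − 205) = 205 + 0.14 × 19 = 207.66 → 208
B = 204 + 0.14 × (180 − 204) = 204 + 0.14 × -24 = 200.64 → 201
So the blended color is (163, 208, 201), about #a3d0c9.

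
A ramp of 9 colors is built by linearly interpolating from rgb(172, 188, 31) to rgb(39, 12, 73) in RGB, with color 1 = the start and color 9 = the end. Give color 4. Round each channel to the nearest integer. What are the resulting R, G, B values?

(122, 122, 47)

With 9 swatches and endpoints inclusive, swatch 4 sits at t = (4 − 1)/(9 − 1) = 3/8 ≈ 0.375.
R = 172 + 0.375 × (39 − 172) = 122.125 → 122
G = 188 + 0.375 × (12 − 188) = 122 → 122
B = 31 + 0.375 × (73 − 31) = 46.75 → 47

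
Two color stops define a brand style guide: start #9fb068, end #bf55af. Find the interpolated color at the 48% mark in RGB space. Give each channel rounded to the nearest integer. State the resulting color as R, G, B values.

#9fb068 → (159, 176, 104); #bf55af → (191, 85, 175).
48% corresponds to t = 0.48.
R = 159 + 0.48 × (191 − 159) = 159 + 0.48 × 32 = 174.36 → 174
G = 176 + 0.48 × (85 − 176) = 176 + 0.48 × -91 = 132.32 → 132
B = 104 + 0.48 × (175 − 104) = 104 + 0.48 × 71 = 138.08 → 138

(174, 132, 138)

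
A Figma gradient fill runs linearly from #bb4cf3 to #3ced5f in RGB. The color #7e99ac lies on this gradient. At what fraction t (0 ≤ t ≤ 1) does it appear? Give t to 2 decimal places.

Invert the lerp on the G channel (largest span, 161): t = (153 − 76) / (237 − 76) = 77/161 = 0.47826.
Check on R: (126 − 187)/(60 − 187) = 0.4803 ✓

0.48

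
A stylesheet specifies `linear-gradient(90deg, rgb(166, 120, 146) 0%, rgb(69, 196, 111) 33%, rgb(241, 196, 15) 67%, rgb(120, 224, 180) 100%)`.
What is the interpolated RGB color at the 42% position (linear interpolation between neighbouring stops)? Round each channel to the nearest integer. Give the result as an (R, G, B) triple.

(115, 196, 86)

42% lies between the 33% and 67% stops, so the local fraction is t = (42 − 33)/(67 − 33) = 9/34 ≈ 0.2647.
R = 69 + 0.2647 × (241 − 69) = 114.528 → 115
G = 196 + 0.2647 × (196 − 196) = 196 → 196
B = 111 + 0.2647 × (15 − 111) = 85.589 → 86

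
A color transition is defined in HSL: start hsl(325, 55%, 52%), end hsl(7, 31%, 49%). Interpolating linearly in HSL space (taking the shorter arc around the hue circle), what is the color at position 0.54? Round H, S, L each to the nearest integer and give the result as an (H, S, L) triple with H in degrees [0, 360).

(348, 42, 50)

Hue: 7 − 325 = -318°, but |-318| > 180 so the shorter arc goes the other way: Δh = -318 + 360 = 42°.
H = 325 + 0.54 × (42) = 347.68 → 348°
S = 55 + 0.54 × (31 − 55) = 42.04 → 42%
L = 52 + 0.54 × (49 − 52) = 50.38 → 50%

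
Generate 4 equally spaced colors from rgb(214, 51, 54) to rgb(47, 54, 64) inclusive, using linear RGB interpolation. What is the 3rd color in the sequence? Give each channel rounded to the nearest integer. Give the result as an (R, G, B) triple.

With 4 swatches and endpoints inclusive, swatch 3 sits at t = (3 − 1)/(4 − 1) = 2/3 ≈ 0.6667.
R = 214 + 0.6667 × (47 − 214) = 102.661 → 103
G = 51 + 0.6667 × (54 − 51) = 53 → 53
B = 54 + 0.6667 × (64 − 54) = 60.667 → 61

(103, 53, 61)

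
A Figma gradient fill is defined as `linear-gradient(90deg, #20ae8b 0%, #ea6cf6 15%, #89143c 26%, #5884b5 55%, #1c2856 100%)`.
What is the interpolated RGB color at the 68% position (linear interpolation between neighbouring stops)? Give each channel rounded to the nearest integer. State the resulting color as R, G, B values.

68% lies between the 55% and 100% stops, so the local fraction is t = (68 − 55)/(100 − 55) = 13/45 ≈ 0.2889.
#5884b5 → (88, 132, 181); #1c2856 → (28, 40, 86).
R = 88 + 0.2889 × (28 − 88) = 70.666 → 71
G = 132 + 0.2889 × (40 − 132) = 105.421 → 105
B = 181 + 0.2889 × (86 − 181) = 153.554 → 154

(71, 105, 154)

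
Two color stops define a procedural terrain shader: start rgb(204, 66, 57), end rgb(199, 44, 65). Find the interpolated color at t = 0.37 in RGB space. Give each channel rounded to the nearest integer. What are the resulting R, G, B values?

(202, 58, 60)

R = 204 + 0.37 × (199 − 204) = 204 + 0.37 × -5 = 202.15 → 202
G = 66 + 0.37 × (44 − 66) = 66 + 0.37 × -22 = 57.86 → 58
B = 57 + 0.37 × (65 − 57) = 57 + 0.37 × 8 = 59.96 → 60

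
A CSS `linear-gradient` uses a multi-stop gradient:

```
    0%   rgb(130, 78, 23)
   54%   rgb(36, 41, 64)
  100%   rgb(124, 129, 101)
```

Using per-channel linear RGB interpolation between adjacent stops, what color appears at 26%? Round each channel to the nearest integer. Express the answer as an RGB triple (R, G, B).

(85, 60, 43)

26% lies between the 0% and 54% stops, so the local fraction is t = (26 − 0)/(54 − 0) = 26/54 ≈ 0.4815.
R = 130 + 0.4815 × (36 − 130) = 84.739 → 85
G = 78 + 0.4815 × (41 − 78) = 60.184 → 60
B = 23 + 0.4815 × (64 − 23) = 42.742 → 43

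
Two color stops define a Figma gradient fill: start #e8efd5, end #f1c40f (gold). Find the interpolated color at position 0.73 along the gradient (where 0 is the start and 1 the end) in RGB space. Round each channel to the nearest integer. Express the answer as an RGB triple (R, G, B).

(239, 208, 68)

#e8efd5 → (232, 239, 213); #f1c40f → (241, 196, 15).
R = 232 + 0.73 × (241 − 232) = 232 + 0.73 × 9 = 238.57 → 239
G = 239 + 0.73 × (196 − 239) = 239 + 0.73 × -43 = 207.61 → 208
B = 213 + 0.73 × (15 − 213) = 213 + 0.73 × -198 = 68.46 → 68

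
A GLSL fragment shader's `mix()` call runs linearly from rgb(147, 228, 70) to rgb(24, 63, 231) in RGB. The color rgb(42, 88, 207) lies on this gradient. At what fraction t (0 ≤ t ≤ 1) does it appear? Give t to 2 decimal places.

0.85

Invert the lerp on the G channel (largest span, 165): t = (88 − 228) / (63 − 228) = -140/-165 = 0.84848.
Check on R: (42 − 147)/(24 − 147) = 0.8537 ✓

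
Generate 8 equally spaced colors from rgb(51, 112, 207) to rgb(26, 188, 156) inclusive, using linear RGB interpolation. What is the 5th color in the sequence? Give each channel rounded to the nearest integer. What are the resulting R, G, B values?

(37, 155, 178)

With 8 swatches and endpoints inclusive, swatch 5 sits at t = (5 − 1)/(8 − 1) = 4/7 ≈ 0.5714.
R = 51 + 0.5714 × (26 − 51) = 36.715 → 37
G = 112 + 0.5714 × (188 − 112) = 155.426 → 155
B = 207 + 0.5714 × (156 − 207) = 177.859 → 178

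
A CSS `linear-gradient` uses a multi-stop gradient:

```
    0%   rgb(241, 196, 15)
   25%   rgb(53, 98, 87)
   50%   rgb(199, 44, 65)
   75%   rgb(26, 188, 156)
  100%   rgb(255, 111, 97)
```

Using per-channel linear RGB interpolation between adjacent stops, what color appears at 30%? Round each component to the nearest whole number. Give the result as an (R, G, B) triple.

(82, 87, 83)

30% lies between the 25% and 50% stops, so the local fraction is t = (30 − 25)/(50 − 25) = 5/25 ≈ 0.2.
R = 53 + 0.2 × (199 − 53) = 82.2 → 82
G = 98 + 0.2 × (44 − 98) = 87.2 → 87
B = 87 + 0.2 × (65 − 87) = 82.6 → 83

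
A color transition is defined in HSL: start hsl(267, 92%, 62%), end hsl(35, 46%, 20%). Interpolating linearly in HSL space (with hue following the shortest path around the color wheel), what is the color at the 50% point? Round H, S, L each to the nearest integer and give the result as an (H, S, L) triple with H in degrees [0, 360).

(331, 69, 41)

Hue: 35 − 267 = -232°, but |-232| > 180 so the shorter arc goes the other way: Δh = -232 + 360 = 128°.
H = 267 + 0.5 × (128) = 331 → 331°
S = 92 + 0.5 × (46 − 92) = 69 → 69%
L = 62 + 0.5 × (20 − 62) = 41 → 41%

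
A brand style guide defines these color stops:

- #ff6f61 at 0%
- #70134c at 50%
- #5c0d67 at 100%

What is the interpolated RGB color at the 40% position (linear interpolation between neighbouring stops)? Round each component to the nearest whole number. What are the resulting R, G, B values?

(141, 37, 80)

40% lies between the 0% and 50% stops, so the local fraction is t = (40 − 0)/(50 − 0) = 40/50 ≈ 0.8.
#ff6f61 → (255, 111, 97); #70134c → (112, 19, 76).
R = 255 + 0.8 × (112 − 255) = 140.6 → 141
G = 111 + 0.8 × (19 − 111) = 37.4 → 37
B = 97 + 0.8 × (76 − 97) = 80.2 → 80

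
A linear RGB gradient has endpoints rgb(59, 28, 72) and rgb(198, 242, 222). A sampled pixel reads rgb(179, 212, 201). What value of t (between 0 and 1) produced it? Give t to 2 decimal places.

Invert the lerp on the G channel (largest span, 214): t = (212 − 28) / (242 − 28) = 184/214 = 0.85981.
Check on R: (179 − 59)/(198 − 59) = 0.8633 ✓

0.86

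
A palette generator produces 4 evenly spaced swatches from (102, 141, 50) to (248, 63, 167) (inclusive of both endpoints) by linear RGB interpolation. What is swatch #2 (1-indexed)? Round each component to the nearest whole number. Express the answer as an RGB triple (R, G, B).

With 4 swatches and endpoints inclusive, swatch 2 sits at t = (2 − 1)/(4 − 1) = 1/3 ≈ 0.3333.
R = 102 + 0.3333 × (248 − 102) = 150.662 → 151
G = 141 + 0.3333 × (63 − 141) = 115.003 → 115
B = 50 + 0.3333 × (167 − 50) = 88.996 → 89

(151, 115, 89)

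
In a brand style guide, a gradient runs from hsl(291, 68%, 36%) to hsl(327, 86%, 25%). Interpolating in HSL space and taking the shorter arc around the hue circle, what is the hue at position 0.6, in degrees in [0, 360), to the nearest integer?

Hue arc: Δh = 327 − 291 = 36° (|Δh| ≤ 180, already the shorter path).
H = 291 + 0.6 × (36) = 312.6 → 313°

313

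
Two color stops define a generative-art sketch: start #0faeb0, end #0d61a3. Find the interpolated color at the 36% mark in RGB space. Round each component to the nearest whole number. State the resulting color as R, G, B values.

(14, 146, 171)

#0faeb0 → (15, 174, 176); #0d61a3 → (13, 97, 163).
36% corresponds to t = 0.36.
R = 15 + 0.36 × (13 − 15) = 15 + 0.36 × -2 = 14.28 → 14
G = 174 + 0.36 × (97 − 174) = 174 + 0.36 × -77 = 146.28 → 146
B = 176 + 0.36 × (163 − 176) = 176 + 0.36 × -13 = 171.32 → 171
So the blended color is (14, 146, 171), about #0e92ab.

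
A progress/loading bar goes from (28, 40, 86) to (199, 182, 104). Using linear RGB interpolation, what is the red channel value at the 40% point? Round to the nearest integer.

96

R = 28 + 0.4 × (199 − 28) = 96.4 → 96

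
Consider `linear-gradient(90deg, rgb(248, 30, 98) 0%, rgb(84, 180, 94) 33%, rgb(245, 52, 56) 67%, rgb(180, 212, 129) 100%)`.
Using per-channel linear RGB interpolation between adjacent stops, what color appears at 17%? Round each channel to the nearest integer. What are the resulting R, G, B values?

17% lies between the 0% and 33% stops, so the local fraction is t = (17 − 0)/(33 − 0) = 17/33 ≈ 0.5152.
R = 248 + 0.5152 × (84 − 248) = 163.507 → 164
G = 30 + 0.5152 × (180 − 30) = 107.28 → 107
B = 98 + 0.5152 × (94 − 98) = 95.939 → 96

(164, 107, 96)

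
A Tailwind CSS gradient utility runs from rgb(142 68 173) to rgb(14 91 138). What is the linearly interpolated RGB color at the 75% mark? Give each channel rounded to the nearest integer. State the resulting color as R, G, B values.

75% corresponds to t = 0.75.
R = 142 + 0.75 × (14 − 142) = 142 + 0.75 × -128 = 46 → 46
G = 68 + 0.75 × (91 − 68) = 68 + 0.75 × 23 = 85.25 → 85
B = 173 + 0.75 × (138 − 173) = 173 + 0.75 × -35 = 146.75 → 147
So the blended color is (46, 85, 147), about #2e5593.

(46, 85, 147)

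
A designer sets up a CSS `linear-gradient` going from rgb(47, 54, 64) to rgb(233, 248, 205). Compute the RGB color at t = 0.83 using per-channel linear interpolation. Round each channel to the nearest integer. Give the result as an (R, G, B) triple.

R = 47 + 0.83 × (233 − 47) = 47 + 0.83 × 186 = 201.38 → 201
G = 54 + 0.83 × (248 − 54) = 54 + 0.83 × 194 = 215.02 → 215
B = 64 + 0.83 × (205 − 64) = 64 + 0.83 × 141 = 181.03 → 181

(201, 215, 181)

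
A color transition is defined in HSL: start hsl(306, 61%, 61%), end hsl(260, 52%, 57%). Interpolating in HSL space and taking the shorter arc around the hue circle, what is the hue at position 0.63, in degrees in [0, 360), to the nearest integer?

277

Hue arc: Δh = 260 − 306 = -46° (|Δh| ≤ 180, already the shorter path).
H = 306 + 0.63 × (-46) = 277.02 → 277°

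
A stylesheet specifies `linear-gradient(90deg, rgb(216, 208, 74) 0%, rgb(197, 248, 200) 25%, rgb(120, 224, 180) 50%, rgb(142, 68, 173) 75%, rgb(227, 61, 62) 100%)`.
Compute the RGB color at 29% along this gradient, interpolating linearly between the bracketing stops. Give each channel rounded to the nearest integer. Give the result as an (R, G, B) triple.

29% lies between the 25% and 50% stops, so the local fraction is t = (29 − 25)/(50 − 25) = 4/25 ≈ 0.16.
R = 197 + 0.16 × (120 − 197) = 184.68 → 185
G = 248 + 0.16 × (224 − 248) = 244.16 → 244
B = 200 + 0.16 × (180 − 200) = 196.8 → 197

(185, 244, 197)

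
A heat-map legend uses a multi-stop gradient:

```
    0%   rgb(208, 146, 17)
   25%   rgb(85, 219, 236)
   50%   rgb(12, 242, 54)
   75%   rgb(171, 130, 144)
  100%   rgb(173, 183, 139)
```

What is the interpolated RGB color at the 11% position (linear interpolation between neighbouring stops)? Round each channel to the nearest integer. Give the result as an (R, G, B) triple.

(154, 178, 113)

11% lies between the 0% and 25% stops, so the local fraction is t = (11 − 0)/(25 − 0) = 11/25 ≈ 0.44.
R = 208 + 0.44 × (85 − 208) = 153.88 → 154
G = 146 + 0.44 × (219 − 146) = 178.12 → 178
B = 17 + 0.44 × (236 − 17) = 113.36 → 113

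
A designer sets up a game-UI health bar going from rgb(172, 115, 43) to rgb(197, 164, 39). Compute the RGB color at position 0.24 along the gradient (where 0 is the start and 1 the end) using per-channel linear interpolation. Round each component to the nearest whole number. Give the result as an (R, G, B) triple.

(178, 127, 42)

R = 172 + 0.24 × (197 − 172) = 172 + 0.24 × 25 = 178 → 178
G = 115 + 0.24 × (164 − 115) = 115 + 0.24 × 49 = 126.76 → 127
B = 43 + 0.24 × (39 − 43) = 43 + 0.24 × -4 = 42.04 → 42
So the blended color is (178, 127, 42), about #b27f2a.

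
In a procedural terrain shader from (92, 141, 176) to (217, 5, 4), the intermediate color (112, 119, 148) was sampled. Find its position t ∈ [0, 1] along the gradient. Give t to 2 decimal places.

0.16

Invert the lerp on the B channel (largest span, 172): t = (148 − 176) / (4 − 176) = -28/-172 = 0.16279.
Check on R: (112 − 92)/(217 − 92) = 0.16 ✓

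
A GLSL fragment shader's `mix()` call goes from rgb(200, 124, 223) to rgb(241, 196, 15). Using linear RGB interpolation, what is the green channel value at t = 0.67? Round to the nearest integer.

172

G = 124 + 0.67 × (196 − 124) = 172.24 → 172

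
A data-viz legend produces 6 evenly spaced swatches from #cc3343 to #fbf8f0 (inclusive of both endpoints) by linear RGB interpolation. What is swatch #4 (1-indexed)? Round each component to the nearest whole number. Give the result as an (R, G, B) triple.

(232, 169, 171)

With 6 swatches and endpoints inclusive, swatch 4 sits at t = (4 − 1)/(6 − 1) = 3/5 ≈ 0.6.
#cc3343 → (204, 51, 67); #fbf8f0 → (251, 248, 240).
R = 204 + 0.6 × (251 − 204) = 232.2 → 232
G = 51 + 0.6 × (248 − 51) = 169.2 → 169
B = 67 + 0.6 × (240 − 67) = 170.8 → 171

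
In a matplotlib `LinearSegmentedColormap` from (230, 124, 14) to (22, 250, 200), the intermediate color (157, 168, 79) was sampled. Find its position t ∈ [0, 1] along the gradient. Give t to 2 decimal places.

Invert the lerp on the R channel (largest span, 208): t = (157 − 230) / (22 − 230) = -73/-208 = 0.35096.
Check on G: (168 − 124)/(250 − 124) = 0.3492 ✓

0.35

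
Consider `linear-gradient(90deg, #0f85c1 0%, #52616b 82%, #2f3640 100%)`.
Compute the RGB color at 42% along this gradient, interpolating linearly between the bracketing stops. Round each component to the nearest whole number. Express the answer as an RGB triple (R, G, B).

(49, 115, 149)

42% lies between the 0% and 82% stops, so the local fraction is t = (42 − 0)/(82 − 0) = 42/82 ≈ 0.5122.
#0f85c1 → (15, 133, 193); #52616b → (82, 97, 107).
R = 15 + 0.5122 × (82 − 15) = 49.317 → 49
G = 133 + 0.5122 × (97 − 133) = 114.561 → 115
B = 193 + 0.5122 × (107 − 193) = 148.951 → 149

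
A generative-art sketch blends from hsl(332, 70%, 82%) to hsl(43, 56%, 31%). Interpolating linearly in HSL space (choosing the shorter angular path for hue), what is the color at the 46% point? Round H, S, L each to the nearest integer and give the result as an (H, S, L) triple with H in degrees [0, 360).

(5, 64, 59)

Hue: 43 − 332 = -289°, but |-289| > 180 so the shorter arc goes the other way: Δh = -289 + 360 = 71°.
H = 332 + 0.46 × (71) = 364.66 → 365 → 365 mod 360 = 5°
S = 70 + 0.46 × (56 − 70) = 63.56 → 64%
L = 82 + 0.46 × (31 − 82) = 58.54 → 59%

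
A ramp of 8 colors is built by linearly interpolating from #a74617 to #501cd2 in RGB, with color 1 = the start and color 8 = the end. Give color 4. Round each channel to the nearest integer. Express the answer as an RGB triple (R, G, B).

(130, 52, 103)

With 8 swatches and endpoints inclusive, swatch 4 sits at t = (4 − 1)/(8 − 1) = 3/7 ≈ 0.4286.
#a74617 → (167, 70, 23); #501cd2 → (80, 28, 210).
R = 167 + 0.4286 × (80 − 167) = 129.712 → 130
G = 70 + 0.4286 × (28 − 70) = 51.999 → 52
B = 23 + 0.4286 × (210 − 23) = 103.148 → 103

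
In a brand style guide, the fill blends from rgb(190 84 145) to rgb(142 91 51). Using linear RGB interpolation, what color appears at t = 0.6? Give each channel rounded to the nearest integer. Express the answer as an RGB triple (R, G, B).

R = 190 + 0.6 × (142 − 190) = 190 + 0.6 × -48 = 161.2 → 161
G = 84 + 0.6 × (91 − 84) = 84 + 0.6 × 7 = 88.2 → 88
B = 145 + 0.6 × (51 − 145) = 145 + 0.6 × -94 = 88.6 → 89
So the blended color is (161, 88, 89), about #a15859.

(161, 88, 89)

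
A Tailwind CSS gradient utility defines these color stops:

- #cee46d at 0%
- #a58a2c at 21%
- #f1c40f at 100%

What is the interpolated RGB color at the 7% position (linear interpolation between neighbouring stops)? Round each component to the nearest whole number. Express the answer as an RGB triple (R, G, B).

7% lies between the 0% and 21% stops, so the local fraction is t = (7 − 0)/(21 − 0) = 7/21 ≈ 0.3333.
#cee46d → (206, 228, 109); #a58a2c → (165, 138, 44).
R = 206 + 0.3333 × (165 − 206) = 192.335 → 192
G = 228 + 0.3333 × (138 − 228) = 198.003 → 198
B = 109 + 0.3333 × (44 − 109) = 87.335 → 87

(192, 198, 87)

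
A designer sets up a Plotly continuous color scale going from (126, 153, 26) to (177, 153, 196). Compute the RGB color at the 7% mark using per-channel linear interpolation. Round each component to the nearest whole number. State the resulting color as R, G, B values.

(130, 153, 38)

7% corresponds to t = 0.07.
R = 126 + 0.07 × (177 − 126) = 126 + 0.07 × 51 = 129.57 → 130
G = 153 + 0.07 × (153 − 153) = 153 + 0.07 × 0 = 153 → 153
B = 26 + 0.07 × (196 − 26) = 26 + 0.07 × 170 = 37.9 → 38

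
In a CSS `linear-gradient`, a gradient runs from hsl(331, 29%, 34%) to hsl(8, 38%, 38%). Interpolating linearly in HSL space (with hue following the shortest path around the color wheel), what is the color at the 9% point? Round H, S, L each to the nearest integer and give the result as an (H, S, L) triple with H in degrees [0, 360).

Hue: 8 − 331 = -323°, but |-323| > 180 so the shorter arc goes the other way: Δh = -323 + 360 = 37°.
H = 331 + 0.09 × (37) = 334.33 → 334°
S = 29 + 0.09 × (38 − 29) = 29.81 → 30%
L = 34 + 0.09 × (38 − 34) = 34.36 → 34%

(334, 30, 34)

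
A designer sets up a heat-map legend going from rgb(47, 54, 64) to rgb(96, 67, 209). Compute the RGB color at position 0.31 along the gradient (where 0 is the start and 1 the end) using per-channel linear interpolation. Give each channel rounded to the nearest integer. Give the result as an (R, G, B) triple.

R = 47 + 0.31 × (96 − 47) = 47 + 0.31 × 49 = 62.19 → 62
G = 54 + 0.31 × (67 − 54) = 54 + 0.31 × 13 = 58.03 → 58
B = 64 + 0.31 × (209 − 64) = 64 + 0.31 × 145 = 108.95 → 109
So the blended color is (62, 58, 109), about #3e3a6d.

(62, 58, 109)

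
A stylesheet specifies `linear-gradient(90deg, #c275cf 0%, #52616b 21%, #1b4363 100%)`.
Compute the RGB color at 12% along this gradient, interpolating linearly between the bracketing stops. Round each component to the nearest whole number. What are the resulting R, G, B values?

12% lies between the 0% and 21% stops, so the local fraction is t = (12 − 0)/(21 − 0) = 12/21 ≈ 0.5714.
#c275cf → (194, 117, 207); #52616b → (82, 97, 107).
R = 194 + 0.5714 × (82 − 194) = 130.003 → 130
G = 117 + 0.5714 × (97 − 117) = 105.572 → 106
B = 207 + 0.5714 × (107 − 207) = 149.86 → 150

(130, 106, 150)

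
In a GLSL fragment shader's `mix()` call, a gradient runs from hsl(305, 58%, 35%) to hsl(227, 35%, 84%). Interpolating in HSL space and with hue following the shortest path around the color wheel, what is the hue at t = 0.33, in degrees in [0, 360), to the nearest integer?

279

Hue arc: Δh = 227 − 305 = -78° (|Δh| ≤ 180, already the shorter path).
H = 305 + 0.33 × (-78) = 279.26 → 279°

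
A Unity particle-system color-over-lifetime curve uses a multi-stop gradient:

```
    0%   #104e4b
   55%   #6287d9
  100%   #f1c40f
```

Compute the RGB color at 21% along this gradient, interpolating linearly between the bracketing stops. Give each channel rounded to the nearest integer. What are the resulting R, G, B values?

21% lies between the 0% and 55% stops, so the local fraction is t = (21 − 0)/(55 − 0) = 21/55 ≈ 0.3818.
#104e4b → (16, 78, 75); #6287d9 → (98, 135, 217).
R = 16 + 0.3818 × (98 − 16) = 47.308 → 47
G = 78 + 0.3818 × (135 − 78) = 99.763 → 100
B = 75 + 0.3818 × (217 − 75) = 129.216 → 129

(47, 100, 129)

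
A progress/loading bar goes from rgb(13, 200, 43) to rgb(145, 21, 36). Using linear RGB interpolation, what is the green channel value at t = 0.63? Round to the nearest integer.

87

G = 200 + 0.63 × (21 − 200) = 87.23 → 87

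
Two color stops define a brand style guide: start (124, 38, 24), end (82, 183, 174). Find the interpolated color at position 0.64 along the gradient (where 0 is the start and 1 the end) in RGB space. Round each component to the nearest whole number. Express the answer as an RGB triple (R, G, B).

R = 124 + 0.64 × (82 − 124) = 124 + 0.64 × -42 = 97.12 → 97
G = 38 + 0.64 × (183 − 38) = 38 + 0.64 × 145 = 130.8 → 131
B = 24 + 0.64 × (174 − 24) = 24 + 0.64 × 150 = 120 → 120
So the blended color is (97, 131, 120), about #618378.

(97, 131, 120)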